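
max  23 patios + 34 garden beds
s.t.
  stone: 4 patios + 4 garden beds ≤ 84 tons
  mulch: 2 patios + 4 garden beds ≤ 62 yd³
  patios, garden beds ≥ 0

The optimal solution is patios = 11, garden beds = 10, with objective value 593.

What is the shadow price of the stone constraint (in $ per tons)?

3

Both stone and mulch are binding at x*.
From A_Bᵀ y = c: 4·y_stone + 2·y_mulch = 23; 4·y_stone + 4·y_mulch = 34.
→ y_stone = 3 and y_mulch = 5.5.
Shadow price of stone = 3.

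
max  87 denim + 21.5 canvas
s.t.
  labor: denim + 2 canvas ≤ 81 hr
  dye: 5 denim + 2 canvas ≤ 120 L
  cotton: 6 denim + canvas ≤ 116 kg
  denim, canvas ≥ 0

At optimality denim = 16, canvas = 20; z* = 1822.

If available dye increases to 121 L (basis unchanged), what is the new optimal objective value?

Binding: dye and cotton. Non-binding: labor (25 unused).
Slack constraints have shadow price 0 (complementary slackness).
From A_Bᵀ y = c: 5·y_dye + 6·y_cotton = 87; 2·y_dye + 1·y_cotton = 21.5.
→ y_dye = 6 and y_cotton = 9.5.
Δz = y_dye·Δb = 6 × (1) = 6, so new z* = 1822 + 6 = 1828.

1828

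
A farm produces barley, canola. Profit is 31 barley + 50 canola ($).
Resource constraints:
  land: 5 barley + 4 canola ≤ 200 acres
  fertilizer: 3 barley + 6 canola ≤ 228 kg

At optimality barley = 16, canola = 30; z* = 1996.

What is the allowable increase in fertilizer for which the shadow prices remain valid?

72

Binding constraints: land, fertilizer. The basis is B = [[5,4],[3,6]] with det 18.
Per unit increase in fertilizer, x* moves by d = (-0.2222, 0.2778).
The basis stays optimal until barley reaches 0; allowable increase = 72 kg.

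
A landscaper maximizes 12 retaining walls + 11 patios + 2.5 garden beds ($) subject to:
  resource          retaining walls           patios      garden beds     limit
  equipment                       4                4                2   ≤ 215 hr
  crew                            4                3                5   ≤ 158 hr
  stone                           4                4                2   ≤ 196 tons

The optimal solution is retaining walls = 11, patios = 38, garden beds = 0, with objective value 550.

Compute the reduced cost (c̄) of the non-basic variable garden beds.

-6.5

Check each constraint at x*: equipment 196/215 (slack 19); crew 158/158 (tight); stone 196/196 (tight).
Since equipment is not tight, its dual is 0.
The binding rows give the dual system: 4·y_crew + 4·y_stone = 12 and 3·y_crew + 4·y_stone = 11.
Solving: y_crew = 1, y_stone = 2.
Reduced cost of garden beds: c₃ − yᵀa₃ = 2.5 − (1·5 + 2·2) = 2.5 − 9 = -6.5.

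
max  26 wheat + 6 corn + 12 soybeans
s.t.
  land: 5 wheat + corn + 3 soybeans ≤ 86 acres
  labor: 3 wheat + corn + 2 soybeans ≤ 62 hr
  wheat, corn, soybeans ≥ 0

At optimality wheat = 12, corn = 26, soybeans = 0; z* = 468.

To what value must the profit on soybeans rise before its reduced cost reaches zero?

At the optimum: land uses 86 of 86 (binding); labor uses 62 of 62 (binding).
From A_Bᵀ y = c: 5·y_land + 3·y_labor = 26; 1·y_land + 1·y_labor = 6.
Solving: y_land = 4, y_labor = 2.
soybeans enters the basis when its profit ≥ yᵀa₃ = 4·3 + 2·2 = 16.

16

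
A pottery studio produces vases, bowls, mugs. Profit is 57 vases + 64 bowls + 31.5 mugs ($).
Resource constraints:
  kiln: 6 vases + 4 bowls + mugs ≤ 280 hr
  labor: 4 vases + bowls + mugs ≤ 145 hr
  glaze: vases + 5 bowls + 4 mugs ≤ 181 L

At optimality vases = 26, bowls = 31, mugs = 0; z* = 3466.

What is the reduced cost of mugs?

Binding: kiln and glaze. Non-binding: labor (10 unused).
Slack constraints have shadow price 0 (complementary slackness).
The binding rows give the dual system: 6·y_kiln + 1·y_glaze = 57 and 4·y_kiln + 5·y_glaze = 64.
This yields shadow prices y_kiln = 8.5, y_glaze = 6.
Reduced cost of mugs: c₃ − yᵀa₃ = 31.5 − (8.5·1 + 6·4) = 31.5 − 32.5 = -1.

-1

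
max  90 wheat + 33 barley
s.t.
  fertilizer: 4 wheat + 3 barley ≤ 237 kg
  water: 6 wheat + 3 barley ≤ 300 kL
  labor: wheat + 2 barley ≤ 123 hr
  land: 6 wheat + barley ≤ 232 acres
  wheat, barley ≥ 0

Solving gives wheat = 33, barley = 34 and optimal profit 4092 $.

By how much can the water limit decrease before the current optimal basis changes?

68

Binding constraints: water, land. The basis is B = [[6,3],[6,1]] with det -12.
Per unit decrease in water, x* moves by d = (0.0833, -0.5).
The basis stays optimal until barley reaches 0; allowable decrease = 68 kL.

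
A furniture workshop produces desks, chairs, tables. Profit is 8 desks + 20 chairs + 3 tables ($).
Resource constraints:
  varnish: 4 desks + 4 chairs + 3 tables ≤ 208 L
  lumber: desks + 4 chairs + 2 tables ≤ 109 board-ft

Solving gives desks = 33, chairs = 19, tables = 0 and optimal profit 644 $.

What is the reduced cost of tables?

Check each constraint at x*: varnish 208/208 (tight); lumber 109/109 (tight).
From A_Bᵀ y = c: 4·y_varnish + 1·y_lumber = 8; 4·y_varnish + 4·y_lumber = 20.
This yields shadow prices y_varnish = 1, y_lumber = 4.
Reduced cost of tables: c₃ − yᵀa₃ = 3 − (1·3 + 4·2) = 3 − 11 = -8.

-8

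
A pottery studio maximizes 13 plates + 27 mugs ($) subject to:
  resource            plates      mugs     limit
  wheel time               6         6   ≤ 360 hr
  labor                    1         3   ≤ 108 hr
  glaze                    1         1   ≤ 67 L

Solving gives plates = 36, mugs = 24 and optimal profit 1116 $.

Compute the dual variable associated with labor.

Check each constraint at x*: wheel time 360/360 (tight); labor 108/108 (tight); glaze 60/67 (slack 7).
Slack constraints have shadow price 0 (complementary slackness).
The binding rows give the dual system: 6·y_wheel time + 1·y_labor = 13 and 6·y_wheel time + 3·y_labor = 27.
Solving: y_wheel time = 1, y_labor = 7.
Shadow price of labor = 7.

7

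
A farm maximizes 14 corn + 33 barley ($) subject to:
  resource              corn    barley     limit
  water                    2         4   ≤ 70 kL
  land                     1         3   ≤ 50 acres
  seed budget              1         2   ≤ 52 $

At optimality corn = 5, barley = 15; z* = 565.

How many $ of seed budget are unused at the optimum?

17

seed budget used = 1·5 + 2·15 = 35; slack = 52 − 35 = 17.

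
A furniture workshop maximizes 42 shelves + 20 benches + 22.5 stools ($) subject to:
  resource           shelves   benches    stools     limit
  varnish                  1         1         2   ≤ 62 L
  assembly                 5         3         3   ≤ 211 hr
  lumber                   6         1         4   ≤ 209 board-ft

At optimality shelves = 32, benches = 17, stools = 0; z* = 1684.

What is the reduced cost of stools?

-3.5

At the optimum: varnish uses 49 of 62 (slack = 13); assembly uses 211 of 211 (binding); lumber uses 209 of 209 (binding).
Slack constraints have shadow price 0 (complementary slackness).
Dual feasibility on the basic columns requires 5·y_assembly + 6·y_lumber = 42, 3·y_assembly + 1·y_lumber = 20.
This yields shadow prices y_assembly = 6, y_lumber = 2.
Reduced cost of stools: c₃ − yᵀa₃ = 22.5 − (6·3 + 2·4) = 22.5 − 26 = -3.5.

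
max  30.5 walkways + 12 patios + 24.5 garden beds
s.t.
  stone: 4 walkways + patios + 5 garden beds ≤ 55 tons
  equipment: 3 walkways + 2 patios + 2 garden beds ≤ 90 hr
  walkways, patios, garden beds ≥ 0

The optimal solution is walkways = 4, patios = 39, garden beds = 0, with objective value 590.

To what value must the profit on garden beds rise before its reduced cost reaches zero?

32

Check each constraint at x*: stone 55/55 (tight); equipment 90/90 (tight).
The binding rows give the dual system: 4·y_stone + 3·y_equipment = 30.5 and 1·y_stone + 2·y_equipment = 12.
→ y_stone = 5 and y_equipment = 3.5.
garden beds enters the basis when its profit ≥ yᵀa₃ = 5·5 + 3.5·2 = 32.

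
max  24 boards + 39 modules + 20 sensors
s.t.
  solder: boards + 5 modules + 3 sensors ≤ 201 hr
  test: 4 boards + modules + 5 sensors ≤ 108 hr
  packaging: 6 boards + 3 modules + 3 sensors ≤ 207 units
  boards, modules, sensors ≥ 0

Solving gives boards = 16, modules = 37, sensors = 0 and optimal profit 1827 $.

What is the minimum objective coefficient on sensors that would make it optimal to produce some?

At the optimum: solder uses 201 of 201 (binding); test uses 101 of 108 (slack = 7); packaging uses 207 of 207 (binding).
By complementary slackness, y = 0 for the non-binding constraint.
Dual feasibility on the basic columns requires 1·y_solder + 6·y_packaging = 24, 5·y_solder + 3·y_packaging = 39.
Solving: y_solder = 6, y_packaging = 3.
sensors enters the basis when its profit ≥ yᵀa₃ = 6·3 + 3·3 = 27.

27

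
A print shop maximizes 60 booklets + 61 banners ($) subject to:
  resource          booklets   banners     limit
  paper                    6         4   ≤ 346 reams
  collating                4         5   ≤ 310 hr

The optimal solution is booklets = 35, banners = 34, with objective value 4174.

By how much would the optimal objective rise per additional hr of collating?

9

Both paper and collating are binding at x*.
From A_Bᵀ y = c: 6·y_paper + 4·y_collating = 60; 4·y_paper + 5·y_collating = 61.
Solving: y_paper = 4, y_collating = 9.
Shadow price of collating = 9.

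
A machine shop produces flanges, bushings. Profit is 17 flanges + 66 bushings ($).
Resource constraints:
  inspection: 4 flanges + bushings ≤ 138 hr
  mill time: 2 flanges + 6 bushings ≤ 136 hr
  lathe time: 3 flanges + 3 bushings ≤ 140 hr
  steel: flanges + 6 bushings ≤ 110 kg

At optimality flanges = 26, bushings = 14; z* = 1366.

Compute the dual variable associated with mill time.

Check each constraint at x*: inspection 118/138 (slack 20); mill time 136/136 (tight); lathe time 120/140 (slack 20); steel 110/110 (tight).
By complementary slackness, y = 0 for the non-binding constraints.
The binding rows give the dual system: 2·y_mill time + 1·y_steel = 17 and 6·y_mill time + 6·y_steel = 66.
This yields shadow prices y_mill time = 6, y_steel = 5.
Shadow price of mill time = 6.

6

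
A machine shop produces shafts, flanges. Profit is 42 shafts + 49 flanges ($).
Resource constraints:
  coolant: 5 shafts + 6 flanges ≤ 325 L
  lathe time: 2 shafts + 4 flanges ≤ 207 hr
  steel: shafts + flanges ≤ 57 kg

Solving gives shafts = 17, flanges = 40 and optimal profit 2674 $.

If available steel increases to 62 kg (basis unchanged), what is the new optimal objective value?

Check each constraint at x*: coolant 325/325 (tight); lathe time 194/207 (slack 13); steel 57/57 (tight).
Slack constraints have shadow price 0 (complementary slackness).
Dual feasibility on the basic columns requires 5·y_coolant + 1·y_steel = 42, 6·y_coolant + 1·y_steel = 49.
→ y_coolant = 7 and y_steel = 7.
Δz = y_steel·Δb = 7 × (5) = 35, so new z* = 2674 + 35 = 2709.

2709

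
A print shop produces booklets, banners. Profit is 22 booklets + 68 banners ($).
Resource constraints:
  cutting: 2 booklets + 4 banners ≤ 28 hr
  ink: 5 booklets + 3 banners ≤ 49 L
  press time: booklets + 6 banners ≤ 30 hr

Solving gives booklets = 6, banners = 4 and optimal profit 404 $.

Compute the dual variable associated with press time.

6

Binding: cutting and press time. Non-binding: ink (7 unused).
Since ink is not tight, its dual is 0.
From A_Bᵀ y = c: 2·y_cutting + 1·y_press time = 22; 4·y_cutting + 6·y_press time = 68.
This yields shadow prices y_cutting = 8, y_press time = 6.
Shadow price of press time = 6.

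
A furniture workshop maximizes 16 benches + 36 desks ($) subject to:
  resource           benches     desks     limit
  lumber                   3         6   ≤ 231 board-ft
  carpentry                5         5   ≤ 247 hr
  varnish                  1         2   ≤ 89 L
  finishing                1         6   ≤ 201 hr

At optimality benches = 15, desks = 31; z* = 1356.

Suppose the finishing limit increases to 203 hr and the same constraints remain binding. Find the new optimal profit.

1358

At the optimum: lumber uses 231 of 231 (binding); carpentry uses 230 of 247 (slack = 17); varnish uses 77 of 89 (slack = 12); finishing uses 201 of 201 (binding).
By complementary slackness, y = 0 for the non-binding constraints.
From A_Bᵀ y = c: 3·y_lumber + 1·y_finishing = 16; 6·y_lumber + 6·y_finishing = 36.
This yields shadow prices y_lumber = 5, y_finishing = 1.
Δz = y_finishing·Δb = 1 × (2) = 2, so new z* = 1356 + 2 = 1358.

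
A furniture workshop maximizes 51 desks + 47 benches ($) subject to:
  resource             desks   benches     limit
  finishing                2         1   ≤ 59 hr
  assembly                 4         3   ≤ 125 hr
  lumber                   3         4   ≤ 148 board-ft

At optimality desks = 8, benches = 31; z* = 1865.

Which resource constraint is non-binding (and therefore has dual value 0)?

finishing

finishing: 47/59 (slack 12)
assembly: 125/125 (binding)
lumber: 148/148 (binding)
By complementary slackness, a constraint with positive slack has shadow price 0 → finishing.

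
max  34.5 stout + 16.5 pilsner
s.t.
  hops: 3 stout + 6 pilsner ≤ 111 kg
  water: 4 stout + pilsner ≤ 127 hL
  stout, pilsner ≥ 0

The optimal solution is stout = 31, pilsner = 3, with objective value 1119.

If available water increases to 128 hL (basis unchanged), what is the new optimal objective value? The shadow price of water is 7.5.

Δb = 1, so new z* = 1119 + (7.5)·(1) = 1119 + 7.5 = 1126.5.

1126.5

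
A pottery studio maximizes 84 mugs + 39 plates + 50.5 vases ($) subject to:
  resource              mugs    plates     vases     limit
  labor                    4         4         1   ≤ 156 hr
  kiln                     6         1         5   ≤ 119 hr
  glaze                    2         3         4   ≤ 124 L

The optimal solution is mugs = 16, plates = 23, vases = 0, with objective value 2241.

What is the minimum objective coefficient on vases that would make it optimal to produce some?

At the optimum: labor uses 156 of 156 (binding); kiln uses 119 of 119 (binding); glaze uses 101 of 124 (slack = 23).
Slack constraints have shadow price 0 (complementary slackness).
Dual feasibility on the basic columns requires 4·y_labor + 6·y_kiln = 84, 4·y_labor + 1·y_kiln = 39.
Solving: y_labor = 7.5, y_kiln = 9.
vases enters the basis when its profit ≥ yᵀa₃ = 7.5·1 + 9·5 = 52.5.

52.5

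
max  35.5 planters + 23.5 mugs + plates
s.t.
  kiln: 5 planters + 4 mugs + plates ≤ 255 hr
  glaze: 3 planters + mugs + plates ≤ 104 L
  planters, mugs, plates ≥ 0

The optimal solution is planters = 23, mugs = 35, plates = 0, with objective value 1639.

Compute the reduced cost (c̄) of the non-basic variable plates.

Check each constraint at x*: kiln 255/255 (tight); glaze 104/104 (tight).
The binding rows give the dual system: 5·y_kiln + 3·y_glaze = 35.5 and 4·y_kiln + 1·y_glaze = 23.5.
→ y_kiln = 5 and y_glaze = 3.5.
Reduced cost of plates: c₃ − yᵀa₃ = 1 − (5·1 + 3.5·1) = 1 − 8.5 = -7.5.

-7.5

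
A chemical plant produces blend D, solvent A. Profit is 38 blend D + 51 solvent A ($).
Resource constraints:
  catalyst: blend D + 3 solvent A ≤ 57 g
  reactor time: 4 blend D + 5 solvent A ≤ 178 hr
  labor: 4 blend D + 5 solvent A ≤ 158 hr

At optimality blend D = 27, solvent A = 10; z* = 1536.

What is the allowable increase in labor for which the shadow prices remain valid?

Binding constraints: catalyst, labor. The basis is B = [[1,3],[4,5]] with det -7.
Per unit increase in labor, x* moves by d = (0.4286, -0.1429).
The basis stays optimal until reactor time becomes binding; allowable increase = 20 hr.

20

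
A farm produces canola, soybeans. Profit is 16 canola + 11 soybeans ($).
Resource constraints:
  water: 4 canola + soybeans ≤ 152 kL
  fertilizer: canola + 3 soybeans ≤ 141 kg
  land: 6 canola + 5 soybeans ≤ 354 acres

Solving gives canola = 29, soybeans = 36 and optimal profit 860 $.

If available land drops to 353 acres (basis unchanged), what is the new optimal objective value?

858

Check each constraint at x*: water 152/152 (tight); fertilizer 137/141 (slack 4); land 354/354 (tight).
By complementary slackness, y = 0 for the non-binding constraint.
The binding rows give the dual system: 4·y_water + 6·y_land = 16 and 1·y_water + 5·y_land = 11.
→ y_water = 1 and y_land = 2.
Δz = y_land·Δb = 2 × (-1) = -2, so new z* = 860 − 2 = 858.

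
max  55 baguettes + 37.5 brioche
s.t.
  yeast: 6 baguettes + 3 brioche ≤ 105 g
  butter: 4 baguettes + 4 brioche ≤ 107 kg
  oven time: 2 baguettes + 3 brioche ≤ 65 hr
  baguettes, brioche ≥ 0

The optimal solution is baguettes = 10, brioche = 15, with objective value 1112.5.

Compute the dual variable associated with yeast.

7.5

Binding: yeast and oven time. Non-binding: butter (7 unused).
Since butter is not tight, its dual is 0.
Dual feasibility on the basic columns requires 6·y_yeast + 2·y_oven time = 55, 3·y_yeast + 3·y_oven time = 37.5.
This yields shadow prices y_yeast = 7.5, y_oven time = 5.
Shadow price of yeast = 7.5.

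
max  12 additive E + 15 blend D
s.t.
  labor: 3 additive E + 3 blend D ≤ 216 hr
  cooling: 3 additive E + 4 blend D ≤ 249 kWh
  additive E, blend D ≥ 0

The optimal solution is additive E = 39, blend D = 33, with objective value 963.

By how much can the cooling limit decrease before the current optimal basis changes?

33

Binding constraints: labor, cooling. The basis is B = [[3,3],[3,4]] with det 3.
Per unit decrease in cooling, x* moves by d = (1, -1).
The basis stays optimal until blend D reaches 0; allowable decrease = 33 kWh.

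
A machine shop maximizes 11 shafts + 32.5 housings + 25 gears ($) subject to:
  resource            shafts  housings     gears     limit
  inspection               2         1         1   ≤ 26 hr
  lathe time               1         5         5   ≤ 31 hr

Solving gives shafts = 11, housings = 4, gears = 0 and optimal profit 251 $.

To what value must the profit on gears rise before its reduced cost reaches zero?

32.5

At the optimum: inspection uses 26 of 26 (binding); lathe time uses 31 of 31 (binding).
From A_Bᵀ y = c: 2·y_inspection + 1·y_lathe time = 11; 1·y_inspection + 5·y_lathe time = 32.5.
→ y_inspection = 2.5 and y_lathe time = 6.
gears enters the basis when its profit ≥ yᵀa₃ = 2.5·1 + 6·5 = 32.5.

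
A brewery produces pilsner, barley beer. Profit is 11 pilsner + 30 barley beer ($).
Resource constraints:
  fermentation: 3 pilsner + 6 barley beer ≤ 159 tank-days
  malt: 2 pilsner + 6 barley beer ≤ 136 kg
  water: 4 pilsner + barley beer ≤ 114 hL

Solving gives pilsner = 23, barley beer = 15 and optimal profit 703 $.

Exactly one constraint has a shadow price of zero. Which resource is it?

water

fermentation: 159/159 (binding)
malt: 136/136 (binding)
water: 107/114 (slack 7)
By complementary slackness, a constraint with positive slack has shadow price 0 → water.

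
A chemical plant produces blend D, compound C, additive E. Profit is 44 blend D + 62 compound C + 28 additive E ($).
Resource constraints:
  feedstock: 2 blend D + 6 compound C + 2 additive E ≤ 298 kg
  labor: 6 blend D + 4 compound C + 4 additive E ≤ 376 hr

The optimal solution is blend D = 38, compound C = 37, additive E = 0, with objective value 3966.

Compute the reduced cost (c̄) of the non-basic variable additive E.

-6

At the optimum: feedstock uses 298 of 298 (binding); labor uses 376 of 376 (binding).
From A_Bᵀ y = c: 2·y_feedstock + 6·y_labor = 44; 6·y_feedstock + 4·y_labor = 62.
This yields shadow prices y_feedstock = 7, y_labor = 5.
Reduced cost of additive E: c₃ − yᵀa₃ = 28 − (7·2 + 5·4) = 28 − 34 = -6.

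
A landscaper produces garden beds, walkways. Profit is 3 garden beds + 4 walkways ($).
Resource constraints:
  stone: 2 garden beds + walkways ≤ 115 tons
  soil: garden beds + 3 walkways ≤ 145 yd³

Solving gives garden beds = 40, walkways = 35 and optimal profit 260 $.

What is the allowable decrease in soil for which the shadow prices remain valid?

Binding constraints: stone, soil. The basis is B = [[2,1],[1,3]] with det 5.
Per unit decrease in soil, x* moves by d = (0.2, -0.4).
The basis stays optimal until walkways reaches 0; allowable decrease = 87.5 yd³.

87.5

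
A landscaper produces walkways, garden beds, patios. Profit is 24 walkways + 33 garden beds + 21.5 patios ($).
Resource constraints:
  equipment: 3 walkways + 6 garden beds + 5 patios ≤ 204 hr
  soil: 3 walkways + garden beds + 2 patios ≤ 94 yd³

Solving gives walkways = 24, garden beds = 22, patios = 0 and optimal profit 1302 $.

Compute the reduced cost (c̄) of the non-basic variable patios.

-9.5

Both equipment and soil are binding at x*.
Dual feasibility on the basic columns requires 3·y_equipment + 3·y_soil = 24, 6·y_equipment + 1·y_soil = 33.
→ y_equipment = 5 and y_soil = 3.
Reduced cost of patios: c₃ − yᵀa₃ = 21.5 − (5·5 + 3·2) = 21.5 − 31 = -9.5.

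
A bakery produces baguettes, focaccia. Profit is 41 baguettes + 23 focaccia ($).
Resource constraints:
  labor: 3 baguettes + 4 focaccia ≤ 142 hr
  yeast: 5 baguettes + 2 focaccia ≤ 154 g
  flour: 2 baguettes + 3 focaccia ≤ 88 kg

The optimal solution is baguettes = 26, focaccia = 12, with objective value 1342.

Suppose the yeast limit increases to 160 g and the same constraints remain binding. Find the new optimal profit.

Check each constraint at x*: labor 126/142 (slack 16); yeast 154/154 (tight); flour 88/88 (tight).
By complementary slackness, y = 0 for the non-binding constraint.
The binding rows give the dual system: 5·y_yeast + 2·y_flour = 41 and 2·y_yeast + 3·y_flour = 23.
→ y_yeast = 7 and y_flour = 3.
Δz = y_yeast·Δb = 7 × (6) = 42, so new z* = 1342 + 42 = 1384.

1384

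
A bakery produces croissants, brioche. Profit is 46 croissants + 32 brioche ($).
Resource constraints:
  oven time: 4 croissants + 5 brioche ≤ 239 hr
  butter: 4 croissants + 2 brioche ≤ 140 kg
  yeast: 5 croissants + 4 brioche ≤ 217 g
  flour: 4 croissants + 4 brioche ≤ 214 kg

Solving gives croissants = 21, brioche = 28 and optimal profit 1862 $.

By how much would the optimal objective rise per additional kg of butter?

At the optimum: oven time uses 224 of 239 (slack = 15); butter uses 140 of 140 (binding); yeast uses 217 of 217 (binding); flour uses 196 of 214 (slack = 18).
By complementary slackness, y = 0 for the non-binding constraints.
The binding rows give the dual system: 4·y_butter + 5·y_yeast = 46 and 2·y_butter + 4·y_yeast = 32.
This yields shadow prices y_butter = 4, y_yeast = 6.
Shadow price of butter = 4.

4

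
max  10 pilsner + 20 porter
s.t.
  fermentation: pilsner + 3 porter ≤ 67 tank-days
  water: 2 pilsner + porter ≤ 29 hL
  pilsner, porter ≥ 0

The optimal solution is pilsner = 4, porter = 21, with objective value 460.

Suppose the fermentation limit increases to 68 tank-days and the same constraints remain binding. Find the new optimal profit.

At the optimum: fermentation uses 67 of 67 (binding); water uses 29 of 29 (binding).
The binding rows give the dual system: 1·y_fermentation + 2·y_water = 10 and 3·y_fermentation + 1·y_water = 20.
→ y_fermentation = 6 and y_water = 2.
Δz = y_fermentation·Δb = 6 × (1) = 6, so new z* = 460 + 6 = 466.

466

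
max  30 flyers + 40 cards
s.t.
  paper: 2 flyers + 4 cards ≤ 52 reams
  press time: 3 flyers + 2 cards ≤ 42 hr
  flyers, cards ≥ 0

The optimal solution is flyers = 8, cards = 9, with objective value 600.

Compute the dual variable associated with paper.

Check each constraint at x*: paper 52/52 (tight); press time 42/42 (tight).
From A_Bᵀ y = c: 2·y_paper + 3·y_press time = 30; 4·y_paper + 2·y_press time = 40.
→ y_paper = 7.5 and y_press time = 5.
Shadow price of paper = 7.5.

7.5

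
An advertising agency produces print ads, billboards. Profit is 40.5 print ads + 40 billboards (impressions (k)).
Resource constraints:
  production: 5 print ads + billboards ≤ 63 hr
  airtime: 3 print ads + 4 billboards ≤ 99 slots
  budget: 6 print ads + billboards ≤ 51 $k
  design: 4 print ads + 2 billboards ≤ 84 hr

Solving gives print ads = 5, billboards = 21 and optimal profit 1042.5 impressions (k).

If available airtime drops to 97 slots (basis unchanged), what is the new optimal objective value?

1023.5

Binding: airtime and budget. Non-binding: production (17 unused), design (22 unused).
By complementary slackness, y = 0 for the non-binding constraints.
From A_Bᵀ y = c: 3·y_airtime + 6·y_budget = 40.5; 4·y_airtime + 1·y_budget = 40.
→ y_airtime = 9.5 and y_budget = 2.
Δz = y_airtime·Δb = 9.5 × (-2) = -19, so new z* = 1042.5 − 19 = 1023.5.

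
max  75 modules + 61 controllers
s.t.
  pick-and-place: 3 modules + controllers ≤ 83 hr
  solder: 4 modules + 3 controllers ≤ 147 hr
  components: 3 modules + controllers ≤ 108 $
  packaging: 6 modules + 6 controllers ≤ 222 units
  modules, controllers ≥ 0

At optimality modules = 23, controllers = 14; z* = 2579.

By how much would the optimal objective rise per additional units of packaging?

9

At the optimum: pick-and-place uses 83 of 83 (binding); solder uses 134 of 147 (slack = 13); components uses 83 of 108 (slack = 25); packaging uses 222 of 222 (binding).
Slack constraints have shadow price 0 (complementary slackness).
The binding rows give the dual system: 3·y_pick-and-place + 6·y_packaging = 75 and 1·y_pick-and-place + 6·y_packaging = 61.
Solving: y_pick-and-place = 7, y_packaging = 9.
Shadow price of packaging = 9.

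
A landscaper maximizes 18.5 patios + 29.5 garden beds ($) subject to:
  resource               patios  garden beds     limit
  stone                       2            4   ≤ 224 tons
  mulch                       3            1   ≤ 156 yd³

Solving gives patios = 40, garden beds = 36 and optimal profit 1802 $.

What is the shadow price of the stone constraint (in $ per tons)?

7

At the optimum: stone uses 224 of 224 (binding); mulch uses 156 of 156 (binding).
Dual feasibility on the basic columns requires 2·y_stone + 3·y_mulch = 18.5, 4·y_stone + 1·y_mulch = 29.5.
Solving: y_stone = 7, y_mulch = 1.5.
Shadow price of stone = 7.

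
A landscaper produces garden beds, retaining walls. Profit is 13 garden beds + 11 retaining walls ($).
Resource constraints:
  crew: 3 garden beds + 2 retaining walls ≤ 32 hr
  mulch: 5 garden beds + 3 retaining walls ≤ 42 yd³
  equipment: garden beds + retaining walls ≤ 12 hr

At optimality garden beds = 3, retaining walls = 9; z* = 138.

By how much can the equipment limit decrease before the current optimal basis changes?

3.6

Binding constraints: mulch, equipment. The basis is B = [[5,3],[1,1]] with det 2.
Per unit decrease in equipment, x* moves by d = (1.5, -2.5).
The basis stays optimal until retaining walls reaches 0; allowable decrease = 3.6 hr.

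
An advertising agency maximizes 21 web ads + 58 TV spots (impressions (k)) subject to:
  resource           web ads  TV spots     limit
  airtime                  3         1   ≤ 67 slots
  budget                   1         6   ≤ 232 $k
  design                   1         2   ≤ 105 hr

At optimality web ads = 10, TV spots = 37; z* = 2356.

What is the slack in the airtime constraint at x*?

airtime used = 3·10 + 1·37 = 67; slack = 67 − 67 = 0.

0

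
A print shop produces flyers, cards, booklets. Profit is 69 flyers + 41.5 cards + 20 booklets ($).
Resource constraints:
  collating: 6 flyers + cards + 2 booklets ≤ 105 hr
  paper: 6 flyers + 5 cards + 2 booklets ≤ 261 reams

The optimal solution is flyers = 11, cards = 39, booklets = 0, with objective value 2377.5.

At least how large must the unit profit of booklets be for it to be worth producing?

Check each constraint at x*: collating 105/105 (tight); paper 261/261 (tight).
Dual feasibility on the basic columns requires 6·y_collating + 6·y_paper = 69, 1·y_collating + 5·y_paper = 41.5.
This yields shadow prices y_collating = 4, y_paper = 7.5.
booklets enters the basis when its profit ≥ yᵀa₃ = 4·2 + 7.5·2 = 23.

23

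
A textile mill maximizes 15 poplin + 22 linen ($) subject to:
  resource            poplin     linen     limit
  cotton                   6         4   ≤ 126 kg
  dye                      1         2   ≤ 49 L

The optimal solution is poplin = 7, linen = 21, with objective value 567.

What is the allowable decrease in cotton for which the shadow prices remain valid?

28

Binding constraints: cotton, dye. The basis is B = [[6,4],[1,2]] with det 8.
Per unit decrease in cotton, x* moves by d = (-0.25, 0.125).
The basis stays optimal until poplin reaches 0; allowable decrease = 28 kg.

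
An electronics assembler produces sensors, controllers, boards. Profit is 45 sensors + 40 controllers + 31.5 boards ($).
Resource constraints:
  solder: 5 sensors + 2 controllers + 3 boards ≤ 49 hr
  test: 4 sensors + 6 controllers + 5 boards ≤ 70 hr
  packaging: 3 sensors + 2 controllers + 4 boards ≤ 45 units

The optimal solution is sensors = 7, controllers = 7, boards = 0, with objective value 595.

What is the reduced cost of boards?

-8.5

Binding: solder and test. Non-binding: packaging (10 unused).
By complementary slackness, y = 0 for the non-binding constraint.
Dual feasibility on the basic columns requires 5·y_solder + 4·y_test = 45, 2·y_solder + 6·y_test = 40.
Solving: y_solder = 5, y_test = 5.
Reduced cost of boards: c₃ − yᵀa₃ = 31.5 − (5·3 + 5·5) = 31.5 − 40 = -8.5.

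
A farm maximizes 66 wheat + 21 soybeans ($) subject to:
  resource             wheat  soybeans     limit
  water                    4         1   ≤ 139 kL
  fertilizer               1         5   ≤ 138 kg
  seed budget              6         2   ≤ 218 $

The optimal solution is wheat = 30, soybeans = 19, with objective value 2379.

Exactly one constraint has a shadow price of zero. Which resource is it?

fertilizer

water: 139/139 (binding)
fertilizer: 125/138 (slack 13)
seed budget: 218/218 (binding)
By complementary slackness, a constraint with positive slack has shadow price 0 → fertilizer.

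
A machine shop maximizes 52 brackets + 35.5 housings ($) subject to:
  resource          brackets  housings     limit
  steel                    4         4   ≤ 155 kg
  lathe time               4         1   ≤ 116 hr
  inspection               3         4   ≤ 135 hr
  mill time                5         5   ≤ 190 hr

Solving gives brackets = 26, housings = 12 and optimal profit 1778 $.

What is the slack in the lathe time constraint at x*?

0

lathe time used = 4·26 + 1·12 = 116; slack = 116 − 116 = 0.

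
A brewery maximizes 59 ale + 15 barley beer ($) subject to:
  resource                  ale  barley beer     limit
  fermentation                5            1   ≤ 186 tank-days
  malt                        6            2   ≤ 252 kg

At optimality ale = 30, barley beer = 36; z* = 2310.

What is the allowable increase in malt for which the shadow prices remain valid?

Binding constraints: fermentation, malt. The basis is B = [[5,1],[6,2]] with det 4.
Per unit increase in malt, x* moves by d = (-0.25, 1.25).
The basis stays optimal until ale reaches 0; allowable increase = 120 kg.

120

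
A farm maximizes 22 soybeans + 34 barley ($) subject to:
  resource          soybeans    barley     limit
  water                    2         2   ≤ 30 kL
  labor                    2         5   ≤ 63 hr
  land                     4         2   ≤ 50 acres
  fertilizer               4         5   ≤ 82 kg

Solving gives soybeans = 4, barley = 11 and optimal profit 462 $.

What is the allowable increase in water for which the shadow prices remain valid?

4.5

Binding constraints: water, labor. The basis is B = [[2,2],[2,5]] with det 6.
Per unit increase in water, x* moves by d = (0.8333, -0.3333).
The basis stays optimal until land becomes binding; allowable increase = 4.5 kL.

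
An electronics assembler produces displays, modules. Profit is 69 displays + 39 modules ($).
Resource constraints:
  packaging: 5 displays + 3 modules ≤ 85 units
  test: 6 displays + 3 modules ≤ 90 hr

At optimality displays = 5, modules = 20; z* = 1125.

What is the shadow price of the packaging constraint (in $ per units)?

9

Check each constraint at x*: packaging 85/85 (tight); test 90/90 (tight).
From A_Bᵀ y = c: 5·y_packaging + 6·y_test = 69; 3·y_packaging + 3·y_test = 39.
This yields shadow prices y_packaging = 9, y_test = 4.
Shadow price of packaging = 9.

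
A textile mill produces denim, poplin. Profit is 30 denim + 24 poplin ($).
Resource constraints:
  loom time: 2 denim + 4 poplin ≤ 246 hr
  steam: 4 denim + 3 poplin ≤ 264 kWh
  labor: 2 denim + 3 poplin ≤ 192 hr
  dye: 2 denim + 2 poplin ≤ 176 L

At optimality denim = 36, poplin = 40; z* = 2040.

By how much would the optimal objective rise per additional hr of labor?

Binding: steam and labor. Non-binding: loom time (14 unused), dye (24 unused).
Slack constraints have shadow price 0 (complementary slackness).
Dual feasibility on the basic columns requires 4·y_steam + 2·y_labor = 30, 3·y_steam + 3·y_labor = 24.
Solving: y_steam = 7, y_labor = 1.
Shadow price of labor = 1.

1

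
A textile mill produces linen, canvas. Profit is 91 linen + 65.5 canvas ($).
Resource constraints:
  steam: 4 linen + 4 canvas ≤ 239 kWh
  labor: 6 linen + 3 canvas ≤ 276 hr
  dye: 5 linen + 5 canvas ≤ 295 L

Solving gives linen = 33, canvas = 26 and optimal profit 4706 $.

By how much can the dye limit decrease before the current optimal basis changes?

Binding constraints: labor, dye. The basis is B = [[6,3],[5,5]] with det 15.
Per unit decrease in dye, x* moves by d = (0.2, -0.4).
The basis stays optimal until canvas reaches 0; allowable decrease = 65 L.

65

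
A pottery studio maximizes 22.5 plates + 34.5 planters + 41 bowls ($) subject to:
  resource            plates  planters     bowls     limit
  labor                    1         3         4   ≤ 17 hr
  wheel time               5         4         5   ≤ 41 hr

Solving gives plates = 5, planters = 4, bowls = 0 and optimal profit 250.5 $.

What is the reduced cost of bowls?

At the optimum: labor uses 17 of 17 (binding); wheel time uses 41 of 41 (binding).
Dual feasibility on the basic columns requires 1·y_labor + 5·y_wheel time = 22.5, 3·y_labor + 4·y_wheel time = 34.5.
Solving: y_labor = 7.5, y_wheel time = 3.
Reduced cost of bowls: c₃ − yᵀa₃ = 41 − (7.5·4 + 3·5) = 41 − 45 = -4.

-4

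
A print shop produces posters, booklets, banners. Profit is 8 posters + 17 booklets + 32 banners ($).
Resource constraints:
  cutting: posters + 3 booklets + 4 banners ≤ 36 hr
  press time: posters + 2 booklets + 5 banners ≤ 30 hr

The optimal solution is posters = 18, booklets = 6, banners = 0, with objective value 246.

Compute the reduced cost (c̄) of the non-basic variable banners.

Both cutting and press time are binding at x*.
From A_Bᵀ y = c: 1·y_cutting + 1·y_press time = 8; 3·y_cutting + 2·y_press time = 17.
Solving: y_cutting = 1, y_press time = 7.
Reduced cost of banners: c₃ − yᵀa₃ = 32 − (1·4 + 7·5) = 32 − 39 = -7.

-7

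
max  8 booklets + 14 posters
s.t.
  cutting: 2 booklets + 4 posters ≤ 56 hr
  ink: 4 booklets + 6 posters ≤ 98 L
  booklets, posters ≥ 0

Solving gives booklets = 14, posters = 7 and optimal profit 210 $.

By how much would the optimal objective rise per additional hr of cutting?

2

Check each constraint at x*: cutting 56/56 (tight); ink 98/98 (tight).
The binding rows give the dual system: 2·y_cutting + 4·y_ink = 8 and 4·y_cutting + 6·y_ink = 14.
→ y_cutting = 2 and y_ink = 1.
Shadow price of cutting = 2.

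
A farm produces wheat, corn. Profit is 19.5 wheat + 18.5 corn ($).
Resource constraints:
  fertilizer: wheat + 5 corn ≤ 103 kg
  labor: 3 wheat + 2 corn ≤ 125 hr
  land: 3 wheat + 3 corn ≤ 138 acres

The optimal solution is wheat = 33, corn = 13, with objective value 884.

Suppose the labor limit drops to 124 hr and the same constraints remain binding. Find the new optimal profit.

883

At the optimum: fertilizer uses 98 of 103 (slack = 5); labor uses 125 of 125 (binding); land uses 138 of 138 (binding).
Slack constraints have shadow price 0 (complementary slackness).
From A_Bᵀ y = c: 3·y_labor + 3·y_land = 19.5; 2·y_labor + 3·y_land = 18.5.
Solving: y_labor = 1, y_land = 5.5.
Δz = y_labor·Δb = 1 × (-1) = -1, so new z* = 884 − 1 = 883.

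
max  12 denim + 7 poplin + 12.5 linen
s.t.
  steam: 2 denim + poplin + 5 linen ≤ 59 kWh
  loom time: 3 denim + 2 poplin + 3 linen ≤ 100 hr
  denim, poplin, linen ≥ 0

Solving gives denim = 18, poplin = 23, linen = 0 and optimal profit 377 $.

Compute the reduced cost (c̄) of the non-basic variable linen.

-8.5

At the optimum: steam uses 59 of 59 (binding); loom time uses 100 of 100 (binding).
Dual feasibility on the basic columns requires 2·y_steam + 3·y_loom time = 12, 1·y_steam + 2·y_loom time = 7.
This yields shadow prices y_steam = 3, y_loom time = 2.
Reduced cost of linen: c₃ − yᵀa₃ = 12.5 − (3·5 + 2·3) = 12.5 − 21 = -8.5.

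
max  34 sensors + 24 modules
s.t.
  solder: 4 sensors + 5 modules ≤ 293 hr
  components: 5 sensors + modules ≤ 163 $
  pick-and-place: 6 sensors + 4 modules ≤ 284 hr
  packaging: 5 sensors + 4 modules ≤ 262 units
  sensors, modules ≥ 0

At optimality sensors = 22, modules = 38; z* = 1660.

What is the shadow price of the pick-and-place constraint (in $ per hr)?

At the optimum: solder uses 278 of 293 (slack = 15); components uses 148 of 163 (slack = 15); pick-and-place uses 284 of 284 (binding); packaging uses 262 of 262 (binding).
Slack constraints have shadow price 0 (complementary slackness).
Dual feasibility on the basic columns requires 6·y_pick-and-place + 5·y_packaging = 34, 4·y_pick-and-place + 4·y_packaging = 24.
This yields shadow prices y_pick-and-place = 4, y_packaging = 2.
Shadow price of pick-and-place = 4.

4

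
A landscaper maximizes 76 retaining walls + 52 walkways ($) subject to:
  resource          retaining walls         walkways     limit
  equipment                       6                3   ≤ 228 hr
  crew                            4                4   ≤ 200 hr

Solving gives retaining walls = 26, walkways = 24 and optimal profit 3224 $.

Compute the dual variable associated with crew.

At the optimum: equipment uses 228 of 228 (binding); crew uses 200 of 200 (binding).
The binding rows give the dual system: 6·y_equipment + 4·y_crew = 76 and 3·y_equipment + 4·y_crew = 52.
Solving: y_equipment = 8, y_crew = 7.
Shadow price of crew = 7.

7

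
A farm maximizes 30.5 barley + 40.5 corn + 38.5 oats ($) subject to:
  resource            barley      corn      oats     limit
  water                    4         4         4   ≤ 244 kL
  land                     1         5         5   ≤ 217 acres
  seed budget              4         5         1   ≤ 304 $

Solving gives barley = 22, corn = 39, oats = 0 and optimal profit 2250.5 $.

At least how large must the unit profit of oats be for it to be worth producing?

At the optimum: water uses 244 of 244 (binding); land uses 217 of 217 (binding); seed budget uses 283 of 304 (slack = 21).
Slack constraints have shadow price 0 (complementary slackness).
Dual feasibility on the basic columns requires 4·y_water + 1·y_land = 30.5, 4·y_water + 5·y_land = 40.5.
→ y_water = 7 and y_land = 2.5.
oats enters the basis when its profit ≥ yᵀa₃ = 7·4 + 2.5·5 = 40.5.

40.5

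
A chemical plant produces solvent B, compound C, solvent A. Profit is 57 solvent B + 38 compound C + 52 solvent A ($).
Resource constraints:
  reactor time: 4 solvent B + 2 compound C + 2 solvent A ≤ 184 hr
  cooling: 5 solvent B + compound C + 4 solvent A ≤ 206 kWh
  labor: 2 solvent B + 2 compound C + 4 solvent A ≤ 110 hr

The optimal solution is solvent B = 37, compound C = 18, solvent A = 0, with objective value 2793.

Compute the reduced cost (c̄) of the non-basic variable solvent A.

At the optimum: reactor time uses 184 of 184 (binding); cooling uses 203 of 206 (slack = 3); labor uses 110 of 110 (binding).
Since cooling is not tight, its dual is 0.
From A_Bᵀ y = c: 4·y_reactor time + 2·y_labor = 57; 2·y_reactor time + 2·y_labor = 38.
This yields shadow prices y_reactor time = 9.5, y_labor = 9.5.
Reduced cost of solvent A: c₃ − yᵀa₃ = 52 − (9.5·2 + 9.5·4) = 52 − 57 = -5.

-5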